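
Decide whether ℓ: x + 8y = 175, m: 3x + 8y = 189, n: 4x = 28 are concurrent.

Yes

Intersecting ℓ and m: solving the 2×2 system gives (x, y) = (7, 21).
Substitute into n: (4)(7) + (0)(21) = 28.
This equals 28, so (7, 21) lies on all three lines and they are concurrent.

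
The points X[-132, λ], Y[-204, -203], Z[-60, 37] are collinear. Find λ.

-83

Collinearity: (X − Y) must be parallel to (Z − Y) = (144, 240).
Cross-multiplying the components: (λ − (-203))·(144) = (72)·(240).
Solving gives λ = -83.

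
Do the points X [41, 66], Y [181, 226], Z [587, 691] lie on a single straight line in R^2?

No

XY = (140, 160), XZ = (546, 625).
det[XY; XZ] = (140)(625) − (160)(546) = 140.
The determinant is nonzero, so they are not collinear.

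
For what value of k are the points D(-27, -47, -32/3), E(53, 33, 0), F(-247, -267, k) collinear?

Direction DE = (80, 80, 32/3). From the x-coordinate of F, the parameter along the line is τ = (-247 − (-27))/80 = -11/4.
Then k = (-32/3) + (-11/4)·(32/3) = -40.

-40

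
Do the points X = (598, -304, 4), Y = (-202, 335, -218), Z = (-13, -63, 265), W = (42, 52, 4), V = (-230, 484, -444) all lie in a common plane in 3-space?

No

The plane through X, Y, Z has normal n = XY × XZ = (220281, 344442, 197629) and equation n·P = 27808186.
Checking the remaining points: n·W = 27953302, n·V = 28298022.
Since n·W = 27953302 ≠ 27808186, W is off the plane and the points are not all coplanar.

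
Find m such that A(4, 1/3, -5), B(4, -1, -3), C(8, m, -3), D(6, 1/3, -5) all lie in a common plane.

Normal to plane ABD: n = (0, 4, 8/3); plane equation n·P = -12.
Requiring n·C = -12: (4)m + (-8) = -12.
So m = -1.

-1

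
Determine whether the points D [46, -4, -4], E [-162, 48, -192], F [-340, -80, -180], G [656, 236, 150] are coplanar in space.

With D as base: DE = (-208, 52, -188), DF = (-386, -76, -176), DG = (610, 240, 154).
DF × DG = (30536, -47916, -46280).
DE · (DF × DG) = -142480.
Since -142480 ≠ 0, the four points are not coplanar.

No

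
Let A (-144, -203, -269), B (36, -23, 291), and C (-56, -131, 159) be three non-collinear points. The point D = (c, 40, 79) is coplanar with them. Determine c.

Coplanarity requires AB · (AC × AD) = 0.
AB = (180, 180, 560), AC = (88, 72, 428); the triple product is linear in c with coefficient 36720 and constant term -2460240.
Setting it to zero: c = 67.

67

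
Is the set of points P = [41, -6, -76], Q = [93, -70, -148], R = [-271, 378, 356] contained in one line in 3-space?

PQ = (52, -64, -72), PR = (-312, 384, 432).
Each component of PR is -6 times the corresponding component of PQ, so PR = -6·PQ and the points are collinear.

Yes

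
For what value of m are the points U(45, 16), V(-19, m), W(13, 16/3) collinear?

The three points are collinear iff det[UV; UW] = 0.
This determinant is linear in m: (32)m + (512/3) = 0, so m = -16/3.

-16/3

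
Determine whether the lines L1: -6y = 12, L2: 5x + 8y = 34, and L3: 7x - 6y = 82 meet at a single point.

Yes

Lines aᵢx + bᵢy = cᵢ with pairwise distinct directions are concurrent exactly when det[aᵢ bᵢ cᵢ] = 0.
Here the determinant is 0.
It vanishes, so the lines are concurrent at (10, -2).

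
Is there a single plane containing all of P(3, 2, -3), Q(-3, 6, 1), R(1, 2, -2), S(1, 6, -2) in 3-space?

No

The four points are coplanar iff the 3×3 determinant with rows PQ, PR, PS is zero.
Rows: (-6, 4, 4), (-2, 0, 1), (-2, 4, 1).
Expanding along the first row: (-6)(-4) − (4)(0) + (4)(-8) = -8.
Nonzero ⇒ not coplanar.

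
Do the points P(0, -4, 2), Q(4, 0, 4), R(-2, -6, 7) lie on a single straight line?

PQ = (4, 4, 2), PR = (-2, -2, 5).
Comparing components 2 and 3: (4)(5) − (2)(-2) = 24 ≠ 0, so PQ and PR are not parallel and the points are not collinear.

No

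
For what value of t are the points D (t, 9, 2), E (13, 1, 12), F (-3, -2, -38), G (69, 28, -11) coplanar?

The points are coplanar iff DE · (DF × DG) = 0.
Expanding, this is linear in t: (-1419)t + (41151) = 0.
So t = 29.

29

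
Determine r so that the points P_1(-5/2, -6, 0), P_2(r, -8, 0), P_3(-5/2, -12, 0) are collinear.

Collinearity requires P_1P_2 × P_1P_3 = 0; each component is linear in r.
The z-component gives (-6)r + (-15) = 0, so r = -5/2.
The remaining components then also vanish.

-5/2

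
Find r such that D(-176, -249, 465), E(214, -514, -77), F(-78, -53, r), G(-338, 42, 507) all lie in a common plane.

The points are coplanar iff DE · (DF × DG) = 0.
Expanding, this is linear in r: (-70560)r + (4445280) = 0.
So r = 63.

63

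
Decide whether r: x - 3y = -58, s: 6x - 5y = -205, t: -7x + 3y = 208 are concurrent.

Intersecting r and s: solving the 2×2 system gives (x, y) = (-25, 11).
Substitute into t: (-7)(-25) + (3)(11) = 208.
This equals 208, so (-25, 11) lies on all three lines and they are concurrent.

Yes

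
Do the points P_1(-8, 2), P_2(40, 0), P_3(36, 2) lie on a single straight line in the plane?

P_1P_2 = (48, -2), P_1P_3 = (44, 0).
Twice the signed area of △P_1P_2P_3 is (48)(0) − (-2)(44) = 88.
The area is nonzero, so the three points are not collinear.

No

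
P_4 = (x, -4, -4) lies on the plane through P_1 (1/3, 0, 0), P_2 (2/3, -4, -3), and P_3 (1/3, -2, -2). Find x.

A normal to the plane is n = P_1P_2 × P_1P_3 = (2, 2/3, -2/3).
P_4 lies in the plane iff n · P_1P_4 = 0.
This gives (2)x + (-2/3) = 0, so x = 1/3.

1/3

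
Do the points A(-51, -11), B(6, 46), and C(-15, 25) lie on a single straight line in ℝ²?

Yes

AB = (57, 57), AC = (36, 36).
det[AB; AC] = (57)(36) − (57)(36) = 0.
The determinant is zero, so the points are collinear.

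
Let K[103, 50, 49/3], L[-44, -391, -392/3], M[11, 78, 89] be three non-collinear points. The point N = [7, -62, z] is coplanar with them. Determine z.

A normal to the plane is n = KL × KM = (-27930, 24206, -44688).
N lies in the plane iff n · KN = 0.
This gives (-44688)z + (700112) = 0, so z = 47/3.

47/3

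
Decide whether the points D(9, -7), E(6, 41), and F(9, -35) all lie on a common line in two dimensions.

DE = (-3, 48), DF = (0, -28).
If collinear, DF would be a scalar multiple of DE. But (-3)·(-28) ≠ (48)·(0) (difference 84), so they are not parallel; the points are not collinear.

No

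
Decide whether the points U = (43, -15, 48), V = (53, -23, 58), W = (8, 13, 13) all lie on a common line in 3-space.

Yes

UV = (10, -8, 10), UW = (-35, 28, -35).
Each component of UW is -7/2 times the corresponding component of UV, so UW = -7/2·UV and the points are collinear.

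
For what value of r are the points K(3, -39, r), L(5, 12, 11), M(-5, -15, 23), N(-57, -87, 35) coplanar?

The points are coplanar iff KL · (KM × KN) = 0.
Expanding, this is linear in r: (684)r + (-32148) = 0.
So r = 47.

47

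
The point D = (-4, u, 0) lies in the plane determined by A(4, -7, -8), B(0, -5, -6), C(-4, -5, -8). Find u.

-1

The plane through A, B, C has equation −4x − 16y + 8z = 32.
Substituting D: (-16)u + (16) = 32, so u = -1.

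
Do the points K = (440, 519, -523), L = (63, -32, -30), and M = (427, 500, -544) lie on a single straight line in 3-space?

KL = (-377, -551, 493), KM = (-13, -19, -21).
Comparing components 2 and 3: (-551)(-21) − (493)(-19) = 20938 ≠ 0, so KL and KM are not parallel and the points are not collinear.

No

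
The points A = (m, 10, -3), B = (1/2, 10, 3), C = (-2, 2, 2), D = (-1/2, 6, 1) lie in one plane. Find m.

Coplanarity ⇔ det[AB; AC; AD] = 0.
Expanding, this is linear in m: (-12)m + (18) = 0.
So m = 3/2.

3/2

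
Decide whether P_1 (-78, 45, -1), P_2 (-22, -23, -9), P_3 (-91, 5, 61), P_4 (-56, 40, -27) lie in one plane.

The four points are coplanar iff the 3×3 determinant with rows P_1P_2, P_1P_3, P_1P_4 is zero.
Rows: (56, -68, -8), (-13, -40, 62), (22, -5, -26).
Expanding along the first row: (56)(1350) − (-68)(-1026) + (-8)(945) = -1728.
Nonzero ⇒ not coplanar.

No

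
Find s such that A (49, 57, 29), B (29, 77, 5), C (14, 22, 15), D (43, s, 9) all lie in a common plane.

95

Normal to plane ABC: n = (-1120, 560, 1400); plane equation n·P = 17640.
Requiring n·D = 17640: (560)s + (-35560) = 17640.
So s = 95.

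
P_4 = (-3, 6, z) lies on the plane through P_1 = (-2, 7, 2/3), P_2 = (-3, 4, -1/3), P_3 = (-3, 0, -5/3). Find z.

1/3

A normal to the plane is n = P_1P_2 × P_1P_3 = (0, -4/3, 4).
P_4 lies in the plane iff n · P_1P_4 = 0.
This gives (4)z + (-4/3) = 0, so z = 1/3.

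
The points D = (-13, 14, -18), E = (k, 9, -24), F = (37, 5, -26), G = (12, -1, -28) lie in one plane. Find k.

42

Coplanarity ⇔ det[DE; DF; DG] = 0.
Expanding, this is linear in k: (-30)k + (1260) = 0.
So k = 42.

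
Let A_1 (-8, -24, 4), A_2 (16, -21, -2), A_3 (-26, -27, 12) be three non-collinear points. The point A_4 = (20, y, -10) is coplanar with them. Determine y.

-19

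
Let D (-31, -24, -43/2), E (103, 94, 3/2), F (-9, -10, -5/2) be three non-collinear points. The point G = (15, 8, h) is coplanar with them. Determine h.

21/2

A normal to the plane is n = DE × DF = (1920, -2040, -720).
G lies in the plane iff n · DG = 0.
This gives (-720)h + (7560) = 0, so h = 21/2.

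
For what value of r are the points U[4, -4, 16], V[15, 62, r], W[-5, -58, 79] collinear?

Direction UW = (-9, -54, 63). From the x-coordinate of V, the parameter along the line is τ = (15 − 4)/(-9) = -11/9.
Then r = 16 + (-11/9)·(63) = -61.

-61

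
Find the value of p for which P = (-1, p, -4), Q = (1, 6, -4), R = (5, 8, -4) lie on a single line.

Direction QR = (4, 2, 0). From the x-coordinate of P, the parameter along the line is τ = (-1 − 1)/4 = -1/2.
Then p = 6 + (-1/2)·(2) = 5.

5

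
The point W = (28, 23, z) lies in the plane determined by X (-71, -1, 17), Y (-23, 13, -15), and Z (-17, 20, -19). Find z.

-49

The plane through X, Y, Z has equation 168x + 252z = -7644.
Substituting W: (252)z + (4704) = -7644, so z = -49.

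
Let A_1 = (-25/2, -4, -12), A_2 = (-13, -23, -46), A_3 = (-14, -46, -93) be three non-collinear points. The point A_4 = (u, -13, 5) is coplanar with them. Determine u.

-21/2

Coplanarity requires A_1A_2 · (A_1A_3 × A_1A_4) = 0.
A_1A_2 = (-1/2, -19, -34), A_1A_3 = (-3/2, -42, -81); the triple product is linear in u with coefficient 111 and constant term 2331/2.
Setting it to zero: u = -21/2.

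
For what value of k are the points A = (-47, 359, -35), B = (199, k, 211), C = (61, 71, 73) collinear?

Direction AC = (108, -288, 108). From the x-coordinate of B, the parameter along the line is τ = (199 − (-47))/108 = 41/18.
Then k = 359 + 41/18·(-288) = -297.

-297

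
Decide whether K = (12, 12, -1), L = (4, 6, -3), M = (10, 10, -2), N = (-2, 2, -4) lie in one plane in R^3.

Yes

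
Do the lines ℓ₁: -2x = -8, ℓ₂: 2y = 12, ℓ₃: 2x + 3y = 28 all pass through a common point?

No

The three lines meet at one point iff the augmented coefficient matrix [aᵢ bᵢ cᵢ] has rank < 3, i.e. its determinant vanishes.
Here the determinant is -8.
Nonzero, so no common point exists.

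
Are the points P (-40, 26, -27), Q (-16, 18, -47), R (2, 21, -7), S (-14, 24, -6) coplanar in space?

No

With P as base: PQ = (24, -8, -20), PR = (42, -5, 20), PS = (26, -2, 21).
PR × PS = (-65, -362, 46).
PQ · (PR × PS) = 416.
Since 416 ≠ 0, the four points are not coplanar.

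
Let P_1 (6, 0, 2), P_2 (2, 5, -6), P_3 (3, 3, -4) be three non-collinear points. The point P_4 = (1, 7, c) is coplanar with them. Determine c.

-8

The plane through P_1, P_2, P_3 has equation −6x + 3z = -30.
Substituting P_4: (3)c + (-6) = -30, so c = -8.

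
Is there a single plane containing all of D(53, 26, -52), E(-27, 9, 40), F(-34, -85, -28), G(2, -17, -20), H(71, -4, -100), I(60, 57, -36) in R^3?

No

The plane through D, E, F has normal n = DE × DF = (9804, -6084, 7401) and equation n·P = -23424.
Checking the remaining points: n·G = -24984, n·H = -19680, n·I = -24984.
Since n·G = -24984 ≠ -23424, G is off the plane and the points are not all coplanar.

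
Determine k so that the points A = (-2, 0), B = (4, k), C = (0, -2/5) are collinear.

The three points are collinear iff det[AB; AC] = 0.
This determinant is linear in k: (-2)k + (-12/5) = 0, so k = -6/5.

-6/5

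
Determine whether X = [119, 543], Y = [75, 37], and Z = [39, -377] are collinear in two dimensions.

XY = (-44, -506), XZ = (-80, -920).
det[XY; XZ] = (-44)(-920) − (-506)(-80) = 0.
The determinant is zero, so the points are collinear.

Yes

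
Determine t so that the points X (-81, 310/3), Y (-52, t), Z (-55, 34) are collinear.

26

Collinearity: (Y − X) must be parallel to (Z − X) = (26, -208/3).
Cross-multiplying the components: (t − 310/3)·(26) = (29)·(-208/3).
Solving gives t = 26.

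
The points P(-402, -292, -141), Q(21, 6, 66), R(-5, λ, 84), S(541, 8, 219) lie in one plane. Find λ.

Normal to plane PQS: n = (45180, 42921, -154114); plane equation n·X = -8965218.
Requiring n·R = -8965218: (42921)λ + (-13171476) = -8965218.
So λ = 98.

98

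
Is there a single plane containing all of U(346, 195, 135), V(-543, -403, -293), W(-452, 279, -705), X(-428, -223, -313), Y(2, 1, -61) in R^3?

No

The plane through U, V, W has normal n = UV × UW = (538272, -405216, -551880) and equation n·P = 32721192.
Checking the remaining points: n·X = 32721192, n·Y = 34336008.
Since n·Y = 34336008 ≠ 32721192, Y is off the plane and the points are not all coplanar.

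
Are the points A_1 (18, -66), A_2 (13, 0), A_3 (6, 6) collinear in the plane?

No

A_1A_2 = (-5, 66), A_1A_3 = (-12, 72).
det[A_1A_2; A_1A_3] = (-5)(72) − (66)(-12) = 432.
The determinant is nonzero, so they are not collinear.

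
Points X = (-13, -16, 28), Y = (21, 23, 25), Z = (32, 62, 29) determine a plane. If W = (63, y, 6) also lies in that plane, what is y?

-10

Coplanarity requires XY · (XZ × XW) = 0.
XY = (34, 39, -3), XZ = (45, 78, 1); the triple product is linear in y with coefficient -169 and constant term -1690.
Setting it to zero: y = -10.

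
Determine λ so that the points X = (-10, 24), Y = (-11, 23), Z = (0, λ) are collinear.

34

Collinearity: (Z − X) must be parallel to (Y − X) = (-1, -1).
Cross-multiplying the components: (λ − 24)·(-1) = (10)·(-1).
Solving gives λ = 34.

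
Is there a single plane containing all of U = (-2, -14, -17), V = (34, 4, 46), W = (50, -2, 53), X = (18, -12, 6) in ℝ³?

The four points are coplanar iff the 3×3 determinant with rows UV, UW, UX is zero.
Rows: (36, 18, 63), (52, 12, 70), (20, 2, 23).
Expanding along the first row: (36)(136) − (18)(-204) + (63)(-136) = 0.
Zero determinant ⇒ coplanar.

Yes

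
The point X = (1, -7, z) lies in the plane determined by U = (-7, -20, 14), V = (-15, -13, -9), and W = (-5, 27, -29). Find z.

A normal to the plane is n = UV × UW = (780, -390, -390).
X lies in the plane iff n · UX = 0.
This gives (-390)z + (6630) = 0, so z = 17.

17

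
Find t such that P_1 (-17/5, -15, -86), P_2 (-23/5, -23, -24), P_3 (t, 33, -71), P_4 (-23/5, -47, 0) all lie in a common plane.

The points are coplanar iff P_1P_2 · (P_1P_3 × P_1P_4) = 0.
Expanding, this is linear in t: (-1296)t + (-31104/5) = 0.
So t = -24/5.

-24/5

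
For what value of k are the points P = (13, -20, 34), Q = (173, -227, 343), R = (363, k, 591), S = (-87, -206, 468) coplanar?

Normal to plane PQS: n = (-32364, -100340, -50460); plane equation n·X = -129572.
Requiring n·R = -129572: (-100340)k + (-41569992) = -129572.
So k = -413.

-413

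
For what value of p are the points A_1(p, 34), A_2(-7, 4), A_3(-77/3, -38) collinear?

19/3

The three points are collinear iff det[A_1A_2; A_1A_3] = 0.
This determinant is linear in p: (42)p + (-266) = 0, so p = 19/3.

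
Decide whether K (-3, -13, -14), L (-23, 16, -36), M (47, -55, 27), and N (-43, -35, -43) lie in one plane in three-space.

No

A normal to the plane through K, L, M is n = KL × KM = (265, -280, -610).
The plane has equation n·P = 11385. For N: n·N = 24635.
24635 ≠ 11385, so N is off the plane.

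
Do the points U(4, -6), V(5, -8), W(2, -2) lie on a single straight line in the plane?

Yes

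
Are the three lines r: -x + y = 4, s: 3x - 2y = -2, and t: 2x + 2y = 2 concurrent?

No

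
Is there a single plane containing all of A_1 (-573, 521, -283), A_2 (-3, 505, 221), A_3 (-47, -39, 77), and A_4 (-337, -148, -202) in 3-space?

The four points are coplanar iff the 3×3 determinant with rows A_1A_2, A_1A_3, A_1A_4 is zero.
Rows: (570, -16, 504), (526, -560, 360), (236, -669, 81).
Expanding along the first row: (570)(195480) − (-16)(-42354) + (504)(-219734) = 0.
Zero determinant ⇒ coplanar.

Yes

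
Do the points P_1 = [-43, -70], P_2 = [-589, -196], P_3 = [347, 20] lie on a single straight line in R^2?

P_1P_2 = (-546, -126), P_1P_3 = (390, 90).
Twice the signed area of △P_1P_2P_3 is (-546)(90) − (-126)(390) = 0.
The triangle is degenerate (zero area), so the points are collinear.

Yes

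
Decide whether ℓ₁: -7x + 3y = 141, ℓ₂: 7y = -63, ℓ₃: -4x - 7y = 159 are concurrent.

Intersecting ℓ₁ and ℓ₂: solving the 2×2 system gives (x, y) = (-24, -9).
Substitute into ℓ₃: (-4)(-24) + (-7)(-9) = 159.
This equals 159, so (-24, -9) lies on all three lines and they are concurrent.

Yes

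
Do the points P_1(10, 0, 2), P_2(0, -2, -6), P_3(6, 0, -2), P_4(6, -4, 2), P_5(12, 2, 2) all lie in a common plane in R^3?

The plane through P_1, P_2, P_3 has normal n = P_1P_2 × P_1P_3 = (8, -8, -8) and equation n·P = 64.
Checking the remaining points: n·P_4 = 64, n·P_5 = 64.
All equal 64, so all 5 points lie in one plane.

Yes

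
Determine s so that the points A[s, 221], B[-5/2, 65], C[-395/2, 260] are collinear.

Collinearity: (A − B) must be parallel to (C − B) = (-195, 195).
Cross-multiplying the components: (s − (-5/2))·(195) = (156)·(-195).
Solving gives s = -317/2.

-317/2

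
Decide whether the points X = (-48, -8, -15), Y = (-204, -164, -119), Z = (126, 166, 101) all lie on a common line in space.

XY = (-156, -156, -104), XZ = (174, 174, 116).
Each component of XZ is -29/26 times the corresponding component of XY, so XZ = -29/26·XY and the points are collinear.

Yes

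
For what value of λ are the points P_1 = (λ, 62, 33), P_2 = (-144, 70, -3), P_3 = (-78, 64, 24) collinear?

-56

Direction P_2P_3 = (66, -6, 27). From the y-coordinate of P_1, the parameter along the line is τ = (62 − 70)/(-6) = 4/3.
Then λ = (-144) + 4/3·(66) = -56.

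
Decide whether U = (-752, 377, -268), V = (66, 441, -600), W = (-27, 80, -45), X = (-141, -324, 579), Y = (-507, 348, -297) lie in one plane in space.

The plane through U, V, W has normal n = UV × UW = (-84332, -423114, -289346) and equation n·P = -18551586.
Checking the remaining points: n·X = -18551586, n·Y = -18551586.
All equal -18551586, so all 5 points lie in one plane.

Yes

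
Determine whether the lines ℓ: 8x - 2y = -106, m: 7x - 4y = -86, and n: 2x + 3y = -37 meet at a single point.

Yes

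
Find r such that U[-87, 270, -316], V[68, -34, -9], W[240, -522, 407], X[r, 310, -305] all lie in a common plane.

-56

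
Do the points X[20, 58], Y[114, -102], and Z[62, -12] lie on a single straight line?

XY = (94, -160), XZ = (42, -70).
If collinear, XZ would be a scalar multiple of XY. But (94)·(-70) ≠ (-160)·(42) (difference 140), so they are not parallel; the points are not collinear.

No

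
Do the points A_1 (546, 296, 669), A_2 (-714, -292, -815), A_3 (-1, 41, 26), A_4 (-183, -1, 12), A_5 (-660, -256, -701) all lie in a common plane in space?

Yes

The plane through A_1, A_2, A_3 has normal n = A_1A_2 × A_1A_3 = (-336, 1568, -336) and equation n·P = 55888.
Checking the remaining points: n·A_4 = 55888, n·A_5 = 55888.
All equal 55888, so all 5 points lie in one plane.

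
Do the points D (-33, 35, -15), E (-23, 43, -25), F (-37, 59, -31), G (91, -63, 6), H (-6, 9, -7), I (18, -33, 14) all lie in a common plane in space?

Yes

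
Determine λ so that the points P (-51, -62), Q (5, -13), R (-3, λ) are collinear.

-20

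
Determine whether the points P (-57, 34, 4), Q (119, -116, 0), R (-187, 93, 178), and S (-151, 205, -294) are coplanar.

With P as base: PQ = (176, -150, -4), PR = (-130, 59, 174), PS = (-94, 171, -298).
PR × PS = (-47336, -55096, -16684).
PQ · (PR × PS) = 0.
The scalar triple product vanishes, so the four points are coplanar.

Yes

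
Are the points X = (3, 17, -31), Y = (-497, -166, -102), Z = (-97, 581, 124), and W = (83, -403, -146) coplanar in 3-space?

No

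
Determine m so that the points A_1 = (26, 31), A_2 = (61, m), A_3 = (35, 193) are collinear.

The three points are collinear iff det[A_1A_2; A_1A_3] = 0.
This determinant is linear in m: (-9)m + (5949) = 0, so m = 661.

661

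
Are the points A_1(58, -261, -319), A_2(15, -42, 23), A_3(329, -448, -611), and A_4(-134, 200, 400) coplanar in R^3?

With A_1 as base: A_1A_2 = (-43, 219, 342), A_1A_3 = (271, -187, -292), A_1A_4 = (-192, 461, 719).
A_1A_3 × A_1A_4 = (159, -138785, 89027).
A_1A_2 · (A_1A_3 × A_1A_4) = 46482.
Since 46482 ≠ 0, the four points are not coplanar.

No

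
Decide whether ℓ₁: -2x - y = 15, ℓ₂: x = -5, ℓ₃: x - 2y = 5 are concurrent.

The three lines meet at one point iff the augmented coefficient matrix [aᵢ bᵢ cᵢ] has rank < 3, i.e. its determinant vanishes.
Here the determinant is 0.
It vanishes, so the lines are concurrent at (-5, -5).

Yes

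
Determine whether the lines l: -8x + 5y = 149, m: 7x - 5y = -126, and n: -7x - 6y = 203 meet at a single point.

Yes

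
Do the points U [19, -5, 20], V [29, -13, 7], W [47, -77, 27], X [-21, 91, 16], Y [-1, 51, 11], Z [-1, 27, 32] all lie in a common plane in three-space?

Yes

The plane through U, V, W has normal n = UV × UW = (-992, -434, -496) and equation n·P = -26598.
Checking the remaining points: n·X = -26598, n·Y = -26598, n·Z = -26598.
All equal -26598, so all 6 points lie in one plane.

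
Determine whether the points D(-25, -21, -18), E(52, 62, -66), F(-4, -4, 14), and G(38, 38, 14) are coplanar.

Yes

With D as base: DE = (77, 83, -48), DF = (21, 17, 32), DG = (63, 59, 32).
DF × DG = (-1344, 1344, 168).
DE · (DF × DG) = 0.
The scalar triple product vanishes, so the four points are coplanar.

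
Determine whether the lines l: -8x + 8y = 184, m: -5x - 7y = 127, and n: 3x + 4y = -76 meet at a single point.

Intersecting l and m: solving the 2×2 system gives (x, y) = (-24, -1).
Substitute into n: (3)(-24) + (4)(-1) = -76.
This equals -76, so (-24, -1) lies on all three lines and they are concurrent.

Yes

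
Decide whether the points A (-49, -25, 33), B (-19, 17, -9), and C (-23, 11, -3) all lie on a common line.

AB = (30, 42, -42), AC = (26, 36, -36).
AB × AC = (0, -12, -12).
The cross product is nonzero, so the points do not lie on one line.

No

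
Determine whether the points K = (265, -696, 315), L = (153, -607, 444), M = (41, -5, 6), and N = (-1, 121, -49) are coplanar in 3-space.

No

A normal to the plane through K, L, M is n = KL × KM = (-116640, -63504, -57456).
The plane has equation n·P = -4809456. For N: n·N = -4752000.
-4752000 ≠ -4809456, so N is off the plane.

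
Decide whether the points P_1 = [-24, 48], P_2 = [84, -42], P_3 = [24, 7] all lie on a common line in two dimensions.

P_1P_2 = (108, -90), P_1P_3 = (48, -41).
det[P_1P_2; P_1P_3] = (108)(-41) − (-90)(48) = -108.
The determinant is nonzero, so they are not collinear.

No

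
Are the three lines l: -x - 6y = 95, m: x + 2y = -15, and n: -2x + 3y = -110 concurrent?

Intersecting l and m: solving the 2×2 system gives (x, y) = (25, -20).
Substitute into n: (-2)(25) + (3)(-20) = -110.
This equals -110, so (25, -20) lies on all three lines and they are concurrent.

Yes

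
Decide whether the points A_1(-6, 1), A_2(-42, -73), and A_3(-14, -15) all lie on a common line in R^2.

A_1A_2 = (-36, -74), A_1A_3 = (-8, -16).
Twice the signed area of △A_1A_2A_3 is (-36)(-16) − (-74)(-8) = -16.
The area is nonzero, so the three points are not collinear.

No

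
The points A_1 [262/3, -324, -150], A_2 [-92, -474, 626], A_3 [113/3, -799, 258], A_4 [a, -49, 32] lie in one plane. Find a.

The points are coplanar iff A_1A_2 · (A_1A_3 × A_1A_4) = 0.
Expanding, this is linear in a: (307400)a + (-9529400/3) = 0.
So a = 31/3.

31/3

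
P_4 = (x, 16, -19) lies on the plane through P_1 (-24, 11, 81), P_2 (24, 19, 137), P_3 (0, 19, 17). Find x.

The plane through P_1, P_2, P_3 has equation −960x + 4416y + 192z = 87168.
Substituting P_4: (-960)x + (67008) = 87168, so x = -21.

-21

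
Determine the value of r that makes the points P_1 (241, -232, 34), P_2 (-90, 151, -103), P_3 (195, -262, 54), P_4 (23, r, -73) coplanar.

56

Normal to plane P_1P_2P_3: n = (3550, 12922, 27548); plane equation n·P = -1205722.
Requiring n·P_4 = -1205722: (12922)r + (-1929354) = -1205722.
So r = 56.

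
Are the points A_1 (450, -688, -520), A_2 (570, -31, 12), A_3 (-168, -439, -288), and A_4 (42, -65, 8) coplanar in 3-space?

No

The four points are coplanar iff the 3×3 determinant with rows A_1A_2, A_1A_3, A_1A_4 is zero.
Rows: (120, 657, 532), (-618, 249, 232), (-408, 623, 528).
Expanding along the first row: (120)(-13064) − (657)(-231648) + (532)(-283422) = -155448.
Nonzero ⇒ not coplanar.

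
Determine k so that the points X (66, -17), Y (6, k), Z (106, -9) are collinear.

-29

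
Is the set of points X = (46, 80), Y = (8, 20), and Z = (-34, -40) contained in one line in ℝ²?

No

XY = (-38, -60), XZ = (-80, -120).
If collinear, XZ would be a scalar multiple of XY. But (-38)·(-120) ≠ (-60)·(-80) (difference -240), so they are not parallel; the points are not collinear.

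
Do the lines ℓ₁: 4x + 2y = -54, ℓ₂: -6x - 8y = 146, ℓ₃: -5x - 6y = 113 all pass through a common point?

Lines aᵢx + bᵢy = cᵢ with pairwise distinct directions are concurrent exactly when det[aᵢ bᵢ cᵢ] = 0.
Here the determinant is 0.
It vanishes, so the lines are concurrent at (-7, -13).

Yes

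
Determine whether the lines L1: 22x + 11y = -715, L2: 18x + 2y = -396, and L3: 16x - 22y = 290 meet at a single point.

Intersecting L1 and L2: solving the 2×2 system gives (x, y) = (-19, -27).
Substitute into L3: (16)(-19) + (-22)(-27) = 290.
This equals 290, so (-19, -27) lies on all three lines and they are concurrent.

Yes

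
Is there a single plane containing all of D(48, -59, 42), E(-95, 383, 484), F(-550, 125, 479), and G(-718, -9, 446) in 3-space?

No

The four points are coplanar iff the 3×3 determinant with rows DE, DF, DG is zero.
Rows: (-143, 442, 442), (-598, 184, 437), (-766, 50, 404).
Expanding along the first row: (-143)(52486) − (442)(93150) + (442)(111044) = 403650.
Nonzero ⇒ not coplanar.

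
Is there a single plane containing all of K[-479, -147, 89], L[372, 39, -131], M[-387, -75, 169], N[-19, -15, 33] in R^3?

Yes

With K as base: KL = (851, 186, -220), KM = (92, 72, 80), KN = (460, 132, -56).
KM × KN = (-14592, 41952, -20976).
KL · (KM × KN) = 0.
The scalar triple product vanishes, so the four points are coplanar.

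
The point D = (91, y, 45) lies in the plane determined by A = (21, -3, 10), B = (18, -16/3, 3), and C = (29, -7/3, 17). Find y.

-29/3

A normal to the plane is n = AB × AC = (-35/3, -35, 50/3).
D lies in the plane iff n · AD = 0.
This gives (-35)y + (-1015/3) = 0, so y = -29/3.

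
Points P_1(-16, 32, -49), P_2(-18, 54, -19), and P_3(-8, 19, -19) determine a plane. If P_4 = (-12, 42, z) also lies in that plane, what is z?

-1

The plane through P_1, P_2, P_3 has equation 1050x + 300y − 150z = 150.
Substituting P_4: (-150)z + (0) = 150, so z = -1.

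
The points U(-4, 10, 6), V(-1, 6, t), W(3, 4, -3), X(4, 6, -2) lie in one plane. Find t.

1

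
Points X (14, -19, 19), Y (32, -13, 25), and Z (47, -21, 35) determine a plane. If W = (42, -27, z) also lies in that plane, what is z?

Coplanarity requires XY · (XZ × XW) = 0.
XY = (18, 6, 6), XZ = (33, -2, 16); the triple product is linear in z with coefficient -234 and constant term 8190.
Setting it to zero: z = 35.

35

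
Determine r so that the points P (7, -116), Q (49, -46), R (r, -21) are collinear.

Collinearity: (R − P) must be parallel to (Q − P) = (42, 70).
Cross-multiplying the components: (r − 7)·(70) = (95)·(42).
Solving gives r = 64.

64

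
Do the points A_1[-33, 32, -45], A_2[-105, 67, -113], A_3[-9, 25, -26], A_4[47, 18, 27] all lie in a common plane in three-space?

No

The four points are coplanar iff the 3×3 determinant with rows A_1A_2, A_1A_3, A_1A_4 is zero.
Rows: (-72, 35, -68), (24, -7, 19), (80, -14, 72).
Expanding along the first row: (-72)(-238) − (35)(208) + (-68)(224) = -5376.
Nonzero ⇒ not coplanar.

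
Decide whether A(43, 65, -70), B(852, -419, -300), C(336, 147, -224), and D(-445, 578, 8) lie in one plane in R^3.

Yes

The four points are coplanar iff the 3×3 determinant with rows AB, AC, AD is zero.
Rows: (809, -484, -230), (293, 82, -154), (-488, 513, 78).
Expanding along the first row: (809)(85398) − (-484)(-52298) + (-230)(190325) = 0.
Zero determinant ⇒ coplanar.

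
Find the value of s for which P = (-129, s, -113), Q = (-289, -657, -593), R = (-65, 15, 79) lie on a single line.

-177

Collinearity requires PQ × PR = 0; each component is linear in s.
The x-component gives (-672)s + (-118944) = 0, so s = -177.
The remaining components then also vanish.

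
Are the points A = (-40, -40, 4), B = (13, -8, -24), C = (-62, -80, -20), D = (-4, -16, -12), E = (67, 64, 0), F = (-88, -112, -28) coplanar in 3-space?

The plane through A, B, C has normal n = AB × AC = (-1888, 1888, -1416) and equation n·P = -5664.
Checking the remaining points: n·D = -5664, n·E = -5664, n·F = -5664.
All equal -5664, so all 6 points lie in one plane.

Yes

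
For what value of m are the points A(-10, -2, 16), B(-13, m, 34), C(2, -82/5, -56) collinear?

Collinearity requires AB × AC = 0; each component is linear in m.
The x-component gives (-72)m + (576/5) = 0, so m = 8/5.
The remaining components then also vanish.

8/5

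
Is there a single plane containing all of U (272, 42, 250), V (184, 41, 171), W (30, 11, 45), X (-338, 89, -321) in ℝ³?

Yes

A normal to the plane through U, V, W is n = UV × UW = (-2244, 1078, 2486).
The plane has equation n·P = 56408. For X: n·X = 56408.
Equal, so X lies in the plane and all four are coplanar.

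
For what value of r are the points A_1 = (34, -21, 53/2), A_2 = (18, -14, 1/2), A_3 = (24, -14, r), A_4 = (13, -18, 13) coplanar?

Coplanarity ⇔ det[A_1A_2; A_1A_3; A_1A_4] = 0.
Expanding, this is linear in r: (-99)r + (297/2) = 0.
So r = 3/2.

3/2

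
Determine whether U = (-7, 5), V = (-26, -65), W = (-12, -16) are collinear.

UV = (-19, -70), UW = (-5, -21).
If collinear, UW would be a scalar multiple of UV. But (-19)·(-21) ≠ (-70)·(-5) (difference 49), so they are not parallel; the points are not collinear.

No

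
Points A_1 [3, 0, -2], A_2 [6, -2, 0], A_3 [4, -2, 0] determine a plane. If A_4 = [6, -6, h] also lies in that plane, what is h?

4

A normal to the plane is n = A_1A_2 × A_1A_3 = (0, -4, -4).
A_4 lies in the plane iff n · A_1A_4 = 0.
This gives (-4)h + (16) = 0, so h = 4.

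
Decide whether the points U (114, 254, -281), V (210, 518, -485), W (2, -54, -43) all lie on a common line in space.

UV = (96, 264, -204), UW = (-112, -308, 238).
Each component of UW is -7/6 times the corresponding component of UV, so UW = -7/6·UV and the points are collinear.

Yes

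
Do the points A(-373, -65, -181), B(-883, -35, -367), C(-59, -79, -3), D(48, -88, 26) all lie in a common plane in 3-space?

No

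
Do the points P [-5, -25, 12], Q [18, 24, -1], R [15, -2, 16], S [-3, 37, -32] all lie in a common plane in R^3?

The four points are coplanar iff the 3×3 determinant with rows PQ, PR, PS is zero.
Rows: (23, 49, -13), (20, 23, 4), (2, 62, -44).
Expanding along the first row: (23)(-1260) − (49)(-888) + (-13)(1194) = -990.
Nonzero ⇒ not coplanar.

No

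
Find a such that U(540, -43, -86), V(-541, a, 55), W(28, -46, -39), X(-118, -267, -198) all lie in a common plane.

Normal to plane UWX: n = (10864, -88270, 112714); plane equation n·P = -31234.
Requiring n·V = -31234: (-88270)a + (321846) = -31234.
So a = 4.

4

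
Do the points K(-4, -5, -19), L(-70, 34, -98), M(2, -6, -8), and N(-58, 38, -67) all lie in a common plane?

Yes

A normal to the plane through K, L, M is n = KL × KM = (350, 252, -168).
The plane has equation n·P = 532. For N: n·N = 532.
Equal, so N lies in the plane and all four are coplanar.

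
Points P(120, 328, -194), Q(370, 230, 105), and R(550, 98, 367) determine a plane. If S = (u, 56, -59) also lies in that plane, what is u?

40

Coplanarity requires PQ · (PR × PS) = 0.
PQ = (250, -98, 299), PR = (430, -230, 561); the triple product is linear in u with coefficient 13792 and constant term -551680.
Setting it to zero: u = 40.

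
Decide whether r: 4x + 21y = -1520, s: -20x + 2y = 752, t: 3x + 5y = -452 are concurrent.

Lines aᵢx + bᵢy = cᵢ with pairwise distinct directions are concurrent exactly when det[aᵢ bᵢ cᵢ] = 0.
Here the determinant is 0.
It vanishes, so the lines are concurrent at (-44, -64).

Yes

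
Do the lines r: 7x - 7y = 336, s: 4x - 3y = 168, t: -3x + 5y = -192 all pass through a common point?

Yes

Intersecting r and s: solving the 2×2 system gives (x, y) = (24, -24).
Substitute into t: (-3)(24) + (5)(-24) = -192.
This equals -192, so (24, -24) lies on all three lines and they are concurrent.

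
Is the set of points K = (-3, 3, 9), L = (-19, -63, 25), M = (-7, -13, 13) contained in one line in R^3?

No

KL = (-16, -66, 16), KM = (-4, -16, 4).
KL × KM = (-8, 0, -8).
The cross product is nonzero, so the points do not lie on one line.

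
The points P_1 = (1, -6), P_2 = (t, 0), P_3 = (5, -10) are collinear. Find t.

-5

Collinearity: (P_2 − P_1) must be parallel to (P_3 − P_1) = (4, -4).
Cross-multiplying the components: (t − 1)·(-4) = (6)·(4).
Solving gives t = -5.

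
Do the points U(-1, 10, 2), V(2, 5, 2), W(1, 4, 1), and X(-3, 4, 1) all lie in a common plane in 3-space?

No

A normal to the plane through U, V, W is n = UV × UW = (5, 3, -8).
The plane has equation n·P = 9. For X: n·X = -11.
-11 ≠ 9, so X is off the plane.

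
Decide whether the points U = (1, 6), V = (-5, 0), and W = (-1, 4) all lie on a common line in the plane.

Yes

UV = (-6, -6), UW = (-2, -2).
det[UV; UW] = (-6)(-2) − (-6)(-2) = 0.
The determinant is zero, so the points are collinear.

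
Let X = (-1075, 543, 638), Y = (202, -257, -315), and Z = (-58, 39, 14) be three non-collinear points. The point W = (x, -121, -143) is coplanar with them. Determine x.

The plane through X, Y, Z has equation 18888x − 172353y + 169992z = -5437383.
Substituting W: (18888)x + (-3454143) = -5437383, so x = -105.

-105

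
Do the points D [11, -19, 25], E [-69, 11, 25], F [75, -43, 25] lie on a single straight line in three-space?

Yes

DE = (-80, 30, 0), DF = (64, -24, 0).
DE × DF = (0, 0, 0).
The cross product vanishes, so the three points are collinear.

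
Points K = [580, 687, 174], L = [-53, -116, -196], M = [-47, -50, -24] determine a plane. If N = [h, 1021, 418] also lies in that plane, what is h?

The plane through K, L, M has equation −113696x + 106656y − 36960z = 897952.
Substituting N: (-113696)h + (93446496) = 897952, so h = 814.

814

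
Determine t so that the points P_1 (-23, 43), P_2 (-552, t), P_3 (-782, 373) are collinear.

The three points are collinear iff det[P_1P_2; P_1P_3] = 0.
This determinant is linear in t: (759)t + (-207207) = 0, so t = 273.

273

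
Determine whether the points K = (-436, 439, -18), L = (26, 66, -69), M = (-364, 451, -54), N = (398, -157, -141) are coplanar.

Yes

The four points are coplanar iff the 3×3 determinant with rows KL, KM, KN is zero.
Rows: (462, -373, -51), (72, 12, -36), (834, -596, -123).
Expanding along the first row: (462)(-22932) − (-373)(21168) + (-51)(-52920) = 0.
Zero determinant ⇒ coplanar.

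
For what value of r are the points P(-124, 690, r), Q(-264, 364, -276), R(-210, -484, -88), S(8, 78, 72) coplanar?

-168

The points are coplanar iff PQ · (PR × PS) = 0.
Expanding, this is linear in r: (-215212)r + (-36155616) = 0.
So r = -168.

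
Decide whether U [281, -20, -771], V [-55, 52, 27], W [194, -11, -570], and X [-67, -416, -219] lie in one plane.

A normal to the plane through U, V, W is n = UV × UW = (7290, -1890, 3240).
The plane has equation n·P = -411750. For X: n·X = -411750.
Equal, so X lies in the plane and all four are coplanar.

Yes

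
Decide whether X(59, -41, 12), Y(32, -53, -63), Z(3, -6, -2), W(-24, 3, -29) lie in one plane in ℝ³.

No

The four points are coplanar iff the 3×3 determinant with rows XY, XZ, XW is zero.
Rows: (-27, -12, -75), (-56, 35, -14), (-83, 44, -41).
Expanding along the first row: (-27)(-819) − (-12)(1134) + (-75)(441) = 2646.
Nonzero ⇒ not coplanar.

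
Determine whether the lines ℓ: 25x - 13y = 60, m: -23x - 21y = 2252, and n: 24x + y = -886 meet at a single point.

Intersecting ℓ and m: solving the 2×2 system gives (x, y) = (-34, -70).
Substitute into n: (24)(-34) + (1)(-70) = -886.
This equals -886, so (-34, -70) lies on all three lines and they are concurrent.

Yes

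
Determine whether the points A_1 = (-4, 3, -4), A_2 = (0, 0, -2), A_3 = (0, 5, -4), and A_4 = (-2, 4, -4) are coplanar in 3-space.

A normal to the plane through A_1, A_2, A_3 is n = A_1A_2 × A_1A_3 = (-4, 8, 20).
The plane has equation n·P = -40. For A_4: n·A_4 = -40.
Equal, so A_4 lies in the plane and all four are coplanar.

Yes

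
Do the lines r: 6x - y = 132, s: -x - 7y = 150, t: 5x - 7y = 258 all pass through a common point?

Yes

Intersecting r and s: solving the 2×2 system gives (x, y) = (18, -24).
Substitute into t: (5)(18) + (-7)(-24) = 258.
This equals 258, so (18, -24) lies on all three lines and they are concurrent.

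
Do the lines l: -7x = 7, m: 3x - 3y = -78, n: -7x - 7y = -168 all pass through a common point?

Yes

Intersecting l and m: solving the 2×2 system gives (x, y) = (-1, 25).
Substitute into n: (-7)(-1) + (-7)(25) = -168.
This equals -168, so (-1, 25) lies on all three lines and they are concurrent.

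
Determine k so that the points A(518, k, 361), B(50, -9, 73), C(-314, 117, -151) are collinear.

Direction BC = (-364, 126, -224). From the x-coordinate of A, the parameter along the line is τ = (518 − 50)/(-364) = -9/7.
Then k = (-9) + (-9/7)·(126) = -171.

-171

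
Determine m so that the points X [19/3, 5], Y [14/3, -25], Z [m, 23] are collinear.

22/3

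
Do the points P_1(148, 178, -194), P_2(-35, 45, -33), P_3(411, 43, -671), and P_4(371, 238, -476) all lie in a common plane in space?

No

The four points are coplanar iff the 3×3 determinant with rows P_1P_2, P_1P_3, P_1P_4 is zero.
Rows: (-183, -133, 161), (263, -135, -477), (223, 60, -282).
Expanding along the first row: (-183)(66690) − (-133)(32205) + (161)(45885) = -533520.
Nonzero ⇒ not coplanar.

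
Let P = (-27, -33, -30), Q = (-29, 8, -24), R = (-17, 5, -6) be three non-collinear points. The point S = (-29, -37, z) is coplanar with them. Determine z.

The plane through P, Q, R has equation 756x + 108y − 486z = -9396.
Substituting S: (-486)z + (-25920) = -9396, so z = -34.

-34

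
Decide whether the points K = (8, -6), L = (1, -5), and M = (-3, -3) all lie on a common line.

KL = (-7, 1), KM = (-11, 3).
det[KL; KM] = (-7)(3) − (1)(-11) = -10.
The determinant is nonzero, so they are not collinear.

No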